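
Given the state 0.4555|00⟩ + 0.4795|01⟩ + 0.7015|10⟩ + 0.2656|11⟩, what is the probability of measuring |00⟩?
0.2075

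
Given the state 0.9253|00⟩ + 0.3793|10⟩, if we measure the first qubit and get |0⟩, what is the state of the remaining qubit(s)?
|0⟩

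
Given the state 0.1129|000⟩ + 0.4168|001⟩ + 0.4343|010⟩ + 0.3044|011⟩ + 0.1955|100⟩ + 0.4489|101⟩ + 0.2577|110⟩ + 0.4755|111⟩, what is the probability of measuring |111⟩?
0.2261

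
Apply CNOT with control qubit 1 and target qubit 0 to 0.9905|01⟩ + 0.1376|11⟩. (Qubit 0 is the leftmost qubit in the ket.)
0.1376|01⟩ + 0.9905|11⟩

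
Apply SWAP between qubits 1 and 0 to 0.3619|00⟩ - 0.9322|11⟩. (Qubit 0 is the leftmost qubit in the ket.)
0.3619|00⟩ - 0.9322|11⟩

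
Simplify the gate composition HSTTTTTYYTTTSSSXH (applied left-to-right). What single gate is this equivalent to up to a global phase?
Z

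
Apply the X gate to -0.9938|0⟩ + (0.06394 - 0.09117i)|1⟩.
(0.06394 - 0.09117i)|0⟩ - 0.9938|1⟩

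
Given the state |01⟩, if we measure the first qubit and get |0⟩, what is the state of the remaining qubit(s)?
|1⟩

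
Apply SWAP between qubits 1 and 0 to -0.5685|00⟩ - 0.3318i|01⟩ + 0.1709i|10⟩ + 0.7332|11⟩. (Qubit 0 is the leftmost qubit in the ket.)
-0.5685|00⟩ + 0.1709i|01⟩ - 0.3318i|10⟩ + 0.7332|11⟩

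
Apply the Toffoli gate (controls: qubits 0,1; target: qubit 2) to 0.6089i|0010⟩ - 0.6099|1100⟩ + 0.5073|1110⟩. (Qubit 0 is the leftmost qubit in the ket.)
0.6089i|0010⟩ + 0.5073|1100⟩ - 0.6099|1110⟩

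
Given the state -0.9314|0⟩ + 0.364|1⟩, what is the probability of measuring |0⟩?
0.8675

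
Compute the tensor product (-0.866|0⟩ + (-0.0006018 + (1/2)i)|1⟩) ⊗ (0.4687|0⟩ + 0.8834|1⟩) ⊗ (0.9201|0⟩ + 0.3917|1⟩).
-0.3735|000⟩ - 0.159|001⟩ - 0.7039|010⟩ - 0.2997|011⟩ + (-0.0002595 + 0.2156i)|100⟩ + (-0.0001105 + 0.09179i)|101⟩ + (-0.0004892 + 0.4064i)|110⟩ + (-0.0002082 + 0.173i)|111⟩

amp(|b₁b₂…⟩) = product of the factor amplitudes for bits b₁, b₂, …; only kets whose every factor amplitude is nonzero survive.
|000⟩: (-0.866)(0.4687)(0.9201) = -0.3735
|001⟩: (-0.866)(0.4687)(0.3917) = -0.159
|010⟩: (-0.866)(0.8834)(0.9201) = -0.7039
|011⟩: (-0.866)(0.8834)(0.3917) = -0.2997
|100⟩: (-0.0006018 + (1/2)i)(0.4687)(0.9201) = (-0.0002595 + 0.2156i)
|101⟩: (-0.0006018 + (1/2)i)(0.4687)(0.3917) = (-0.0001105 + 0.09179i)
|110⟩: (-0.0006018 + (1/2)i)(0.8834)(0.9201) = (-0.0004892 + 0.4064i)
|111⟩: (-0.0006018 + (1/2)i)(0.8834)(0.3917) = (-0.0002082 + 0.173i)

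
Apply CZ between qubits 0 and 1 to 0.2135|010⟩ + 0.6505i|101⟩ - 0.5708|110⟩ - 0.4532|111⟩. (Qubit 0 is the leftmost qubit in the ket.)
0.2135|010⟩ + 0.6505i|101⟩ + 0.5708|110⟩ + 0.4532|111⟩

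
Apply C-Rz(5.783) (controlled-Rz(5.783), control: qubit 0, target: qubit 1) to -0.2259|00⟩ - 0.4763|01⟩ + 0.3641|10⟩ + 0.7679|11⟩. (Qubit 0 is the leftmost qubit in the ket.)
-0.2259|00⟩ - 0.4763|01⟩ + (-0.3528 - 0.09011i)|10⟩ + (-0.744 + 0.1901i)|11⟩

C-Rz(5.783) leaves the control-|0⟩ kets |00⟩, |01⟩ unchanged and applies Rz(5.783) to qubit 1 on the control-|1⟩ pair (|10⟩, |11⟩).
Rz(5.783) = [[e^(−iθ/2), 0], [0, e^(iθ/2)]] with e^(±iθ/2) = cos(θ/2) ± i·sin(θ/2); θ = 5.783, cos(θ/2) ≈ -0.968889, sin(θ/2) ≈ 0.247494.
With a = amp(|10⟩) = 0.3641 and b = amp(|11⟩) = 0.7679:
new amp(|10⟩) = (-0.968889 - 0.247494i)·a = (-0.3528 - 0.09011i)
new amp(|11⟩) = (-0.968889 + 0.247494i)·b = (-0.744 + 0.1901i)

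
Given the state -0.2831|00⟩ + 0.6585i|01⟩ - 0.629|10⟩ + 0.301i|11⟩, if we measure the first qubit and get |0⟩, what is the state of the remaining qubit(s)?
-0.395|0⟩ + 0.9187i|1⟩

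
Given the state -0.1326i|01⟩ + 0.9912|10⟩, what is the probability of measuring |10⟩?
0.9825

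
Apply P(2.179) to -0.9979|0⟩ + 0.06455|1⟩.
-0.9979|0⟩ + (-0.03688 + 0.05297i)|1⟩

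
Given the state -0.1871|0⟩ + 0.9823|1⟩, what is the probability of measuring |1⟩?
0.9649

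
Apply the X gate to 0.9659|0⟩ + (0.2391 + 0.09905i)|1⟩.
(0.2391 + 0.09905i)|0⟩ + 0.9659|1⟩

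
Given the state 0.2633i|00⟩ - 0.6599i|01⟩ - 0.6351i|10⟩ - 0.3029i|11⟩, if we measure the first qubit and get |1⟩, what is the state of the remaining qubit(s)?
-0.9026i|0⟩ - 0.4305i|1⟩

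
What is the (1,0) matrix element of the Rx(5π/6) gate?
-0.9659i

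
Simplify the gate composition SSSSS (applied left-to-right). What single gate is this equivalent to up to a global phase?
S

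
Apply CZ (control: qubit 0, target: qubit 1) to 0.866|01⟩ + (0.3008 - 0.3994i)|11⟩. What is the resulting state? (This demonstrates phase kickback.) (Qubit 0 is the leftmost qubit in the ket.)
0.866|01⟩ + (-0.3008 + 0.3994i)|11⟩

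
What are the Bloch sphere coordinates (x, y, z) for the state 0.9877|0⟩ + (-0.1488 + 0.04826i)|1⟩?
(-0.2939, 0.09533, 0.9511)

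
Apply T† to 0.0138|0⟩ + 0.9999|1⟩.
0.0138|0⟩ + (0.707 - 0.707i)|1⟩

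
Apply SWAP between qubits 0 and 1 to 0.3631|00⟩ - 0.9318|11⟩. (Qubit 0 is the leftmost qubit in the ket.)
0.3631|00⟩ - 0.9318|11⟩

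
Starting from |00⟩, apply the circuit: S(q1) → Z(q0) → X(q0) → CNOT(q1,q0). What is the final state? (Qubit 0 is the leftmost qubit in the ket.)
|10⟩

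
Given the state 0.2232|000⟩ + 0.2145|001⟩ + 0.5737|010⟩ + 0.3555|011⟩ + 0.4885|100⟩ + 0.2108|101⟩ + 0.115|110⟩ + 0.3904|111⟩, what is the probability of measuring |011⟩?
0.1264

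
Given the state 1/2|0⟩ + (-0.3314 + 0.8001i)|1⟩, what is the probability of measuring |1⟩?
0.75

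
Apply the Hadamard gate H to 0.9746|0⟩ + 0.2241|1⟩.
0.8476|0⟩ + 0.5307|1⟩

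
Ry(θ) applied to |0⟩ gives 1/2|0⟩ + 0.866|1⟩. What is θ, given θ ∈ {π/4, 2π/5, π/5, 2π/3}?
2π/3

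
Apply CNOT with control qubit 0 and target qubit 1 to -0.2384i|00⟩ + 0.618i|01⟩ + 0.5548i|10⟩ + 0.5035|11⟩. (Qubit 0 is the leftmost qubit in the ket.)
-0.2384i|00⟩ + 0.618i|01⟩ + 0.5035|10⟩ + 0.5548i|11⟩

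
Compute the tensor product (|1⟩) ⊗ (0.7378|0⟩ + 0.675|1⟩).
0.7378|10⟩ + 0.675|11⟩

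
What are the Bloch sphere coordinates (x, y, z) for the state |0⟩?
(0, 0, 1)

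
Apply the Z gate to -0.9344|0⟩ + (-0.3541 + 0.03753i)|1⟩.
-0.9344|0⟩ + (0.3541 - 0.03753i)|1⟩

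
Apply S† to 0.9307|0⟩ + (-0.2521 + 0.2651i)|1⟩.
0.9307|0⟩ + (0.2651 + 0.2521i)|1⟩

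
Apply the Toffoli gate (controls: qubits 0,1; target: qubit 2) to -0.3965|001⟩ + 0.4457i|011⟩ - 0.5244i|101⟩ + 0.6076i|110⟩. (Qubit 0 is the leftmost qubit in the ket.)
-0.3965|001⟩ + 0.4457i|011⟩ - 0.5244i|101⟩ + 0.6076i|111⟩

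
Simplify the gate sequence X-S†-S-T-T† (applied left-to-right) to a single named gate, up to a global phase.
X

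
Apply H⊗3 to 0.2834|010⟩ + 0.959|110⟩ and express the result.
0.4393|000⟩ + 0.4393|001⟩ - 0.4393|010⟩ - 0.4393|011⟩ - 0.2389|100⟩ - 0.2389|101⟩ + 0.2389|110⟩ + 0.2389|111⟩

H⊗3 gives amp(|y⟩) = (1/2√2) Σ_x (−1)^(x·y) amp(|x⟩), where x·y is the number of positions in which both x and y have a 1.
|000⟩: (0.2834 + 0.959)/(2√2) = 0.4393
|001⟩: (0.2834 + 0.959)/(2√2) = 0.4393
|010⟩: (-0.2834 - 0.959)/(2√2) = -0.4393
|011⟩: (-0.2834 - 0.959)/(2√2) = -0.4393
|100⟩: (0.2834 - 0.959)/(2√2) = -0.2389
|101⟩: (0.2834 - 0.959)/(2√2) = -0.2389
|110⟩: (-0.2834 + 0.959)/(2√2) = 0.2389
|111⟩: (-0.2834 + 0.959)/(2√2) = 0.2389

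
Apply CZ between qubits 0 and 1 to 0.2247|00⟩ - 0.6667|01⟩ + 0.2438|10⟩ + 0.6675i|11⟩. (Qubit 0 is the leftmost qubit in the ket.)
0.2247|00⟩ - 0.6667|01⟩ + 0.2438|10⟩ - 0.6675i|11⟩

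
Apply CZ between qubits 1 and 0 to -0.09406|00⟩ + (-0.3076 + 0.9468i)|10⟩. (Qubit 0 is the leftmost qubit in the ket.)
-0.09406|00⟩ + (-0.3076 + 0.9468i)|10⟩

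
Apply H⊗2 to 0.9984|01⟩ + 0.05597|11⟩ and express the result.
0.5272|00⟩ - 0.5272|01⟩ + 0.4712|10⟩ - 0.4712|11⟩

H⊗2 gives amp(|y⟩) = (1/2) Σ_x (−1)^(x·y) amp(|x⟩), where x·y is the number of positions in which both x and y have a 1.
|00⟩: (0.9984 + 0.05597)/2 = 0.5272
|01⟩: (-0.9984 - 0.05597)/2 = -0.5272
|10⟩: (0.9984 - 0.05597)/2 = 0.4712
|11⟩: (-0.9984 + 0.05597)/2 = -0.4712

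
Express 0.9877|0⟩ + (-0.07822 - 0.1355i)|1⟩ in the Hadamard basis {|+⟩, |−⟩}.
(0.6431 - 0.09581i)|+⟩ + (0.7537 + 0.09581i)|−⟩

With |ψ⟩ = α|0⟩ + β|1⟩, the Hadamard-basis coefficients are ⟨+|ψ⟩ = (α + β)/√2 and ⟨−|ψ⟩ = (α − β)/√2.
Here α = 0.9877, β = (-0.07822 - 0.1355i): (α + β)/√2 = (0.6431 - 0.09581i), (α − β)/√2 = (0.7537 + 0.09581i).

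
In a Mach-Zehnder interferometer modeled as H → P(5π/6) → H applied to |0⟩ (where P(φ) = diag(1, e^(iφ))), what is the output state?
(0.06699 + 0.25i)|0⟩ + (0.933 - 0.25i)|1⟩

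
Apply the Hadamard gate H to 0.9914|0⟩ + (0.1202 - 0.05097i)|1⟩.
(0.786 - 0.03604i)|0⟩ + (0.616 + 0.03604i)|1⟩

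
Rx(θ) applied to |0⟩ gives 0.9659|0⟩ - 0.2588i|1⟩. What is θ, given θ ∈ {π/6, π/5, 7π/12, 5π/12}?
π/6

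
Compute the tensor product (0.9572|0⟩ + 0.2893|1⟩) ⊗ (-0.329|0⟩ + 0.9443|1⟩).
-0.3149|00⟩ + 0.9039|01⟩ - 0.09518|10⟩ + 0.2732|11⟩

amp(|b₁b₂…⟩) = product of the factor amplitudes for bits b₁, b₂, …; only kets whose every factor amplitude is nonzero survive.
|00⟩: (0.9572)(-0.329) = -0.3149
|01⟩: (0.9572)(0.9443) = 0.9039
|10⟩: (0.2893)(-0.329) = -0.09518
|11⟩: (0.2893)(0.9443) = 0.2732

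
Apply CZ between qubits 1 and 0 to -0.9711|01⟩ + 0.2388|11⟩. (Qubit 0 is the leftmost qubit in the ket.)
-0.9711|01⟩ - 0.2388|11⟩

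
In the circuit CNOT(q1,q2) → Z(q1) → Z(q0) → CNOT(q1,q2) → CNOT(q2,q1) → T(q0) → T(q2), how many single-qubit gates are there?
4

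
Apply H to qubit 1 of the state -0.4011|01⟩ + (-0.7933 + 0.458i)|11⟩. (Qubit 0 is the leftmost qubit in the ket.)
-0.2836|00⟩ + 0.2836|01⟩ + (-0.5609 + 0.3239i)|10⟩ + (0.5609 - 0.3239i)|11⟩

H on qubit 1 mixes each pair of kets that differ only in qubit 1: amplitudes (a, b) of (|…0…⟩, |…1…⟩) become ((a + b)/√2, (a − b)/√2). Kets absent from the input have amplitude 0.
(|00⟩, |01⟩): (a, b) = (0, -0.4011) → (-0.2836, 0.2836)
(|10⟩, |11⟩): (a, b) = (0, (-0.7933 + 0.458i)) → ((-0.5609 + 0.3239i), (0.5609 - 0.3239i))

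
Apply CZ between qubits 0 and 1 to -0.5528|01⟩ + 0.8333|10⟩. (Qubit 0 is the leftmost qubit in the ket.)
-0.5528|01⟩ + 0.8333|10⟩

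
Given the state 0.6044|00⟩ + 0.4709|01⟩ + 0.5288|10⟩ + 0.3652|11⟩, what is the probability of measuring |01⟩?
0.2217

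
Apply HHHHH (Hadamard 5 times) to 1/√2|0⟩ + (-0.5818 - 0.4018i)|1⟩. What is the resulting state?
(0.08861 - 0.2841i)|0⟩ + (0.9114 + 0.2841i)|1⟩

H² = I, so H^5 = H: a single Hadamard. With (a, b) = (1/√2, (-0.5818 - 0.4018i)), H gives ((a + b)/√2, (a − b)/√2) = ((0.08861 - 0.2841i), (0.9114 + 0.2841i)).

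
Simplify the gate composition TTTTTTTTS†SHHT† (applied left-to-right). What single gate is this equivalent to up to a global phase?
T†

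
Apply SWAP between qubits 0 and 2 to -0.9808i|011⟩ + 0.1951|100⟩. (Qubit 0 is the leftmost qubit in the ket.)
0.1951|001⟩ - 0.9808i|110⟩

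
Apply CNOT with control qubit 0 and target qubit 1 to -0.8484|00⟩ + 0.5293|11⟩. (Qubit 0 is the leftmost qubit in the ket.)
-0.8484|00⟩ + 0.5293|10⟩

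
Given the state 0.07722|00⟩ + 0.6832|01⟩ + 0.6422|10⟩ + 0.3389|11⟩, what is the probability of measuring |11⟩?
0.1149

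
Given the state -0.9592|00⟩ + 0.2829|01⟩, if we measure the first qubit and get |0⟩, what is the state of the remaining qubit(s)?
-0.9592|0⟩ + 0.2829|1⟩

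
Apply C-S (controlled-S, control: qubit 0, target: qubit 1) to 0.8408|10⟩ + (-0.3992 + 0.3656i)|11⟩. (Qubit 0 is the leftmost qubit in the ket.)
0.8408|10⟩ + (-0.3656 - 0.3992i)|11⟩

C-S leaves the control-|0⟩ kets |00⟩, |01⟩ unchanged and applies S to qubit 1 on the control-|1⟩ pair (|10⟩, |11⟩).
S = [[1, 0], [0, i]].
With a = amp(|10⟩) = 0.8408 and b = amp(|11⟩) = (-0.3992 + 0.3656i):
new amp(|10⟩) = (1)·a = 0.8408
new amp(|11⟩) = (i)·b = (-0.3656 - 0.3992i)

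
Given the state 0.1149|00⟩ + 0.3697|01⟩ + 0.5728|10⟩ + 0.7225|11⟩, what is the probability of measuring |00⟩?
0.0132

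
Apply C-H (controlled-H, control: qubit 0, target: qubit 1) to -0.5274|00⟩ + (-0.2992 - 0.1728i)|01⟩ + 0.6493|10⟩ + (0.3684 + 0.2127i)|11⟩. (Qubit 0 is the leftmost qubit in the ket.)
-0.5274|00⟩ + (-0.2992 - 0.1728i)|01⟩ + (0.7196 + 0.1504i)|10⟩ + (0.1986 - 0.1504i)|11⟩

C-H leaves the control-|0⟩ kets |00⟩, |01⟩ unchanged and applies H to qubit 1 on the control-|1⟩ pair (|10⟩, |11⟩).
H = [[1/√2, 1/√2], [1/√2, -1/√2]].
With a = amp(|10⟩) = 0.6493 and b = amp(|11⟩) = (0.3684 + 0.2127i):
new amp(|10⟩) = (1/√2)·a + (1/√2)·b = (0.7196 + 0.1504i)
new amp(|11⟩) = (1/√2)·a + (-1/√2)·b = (0.1986 - 0.1504i)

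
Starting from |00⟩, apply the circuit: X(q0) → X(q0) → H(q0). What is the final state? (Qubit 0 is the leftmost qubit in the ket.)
1/√2|00⟩ + 1/√2|10⟩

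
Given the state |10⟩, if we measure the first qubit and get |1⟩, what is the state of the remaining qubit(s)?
|0⟩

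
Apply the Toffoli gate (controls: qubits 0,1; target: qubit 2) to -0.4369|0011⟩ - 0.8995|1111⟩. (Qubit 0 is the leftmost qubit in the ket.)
-0.4369|0011⟩ - 0.8995|1101⟩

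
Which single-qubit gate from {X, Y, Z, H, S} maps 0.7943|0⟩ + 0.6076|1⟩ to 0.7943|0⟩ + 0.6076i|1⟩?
S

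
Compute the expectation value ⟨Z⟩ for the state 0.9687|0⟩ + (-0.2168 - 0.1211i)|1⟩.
0.8767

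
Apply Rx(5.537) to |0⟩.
-0.9312|0⟩ - 0.3645i|1⟩

Rx(5.537) = [[cos(θ/2), −i·sin(θ/2)], [−i·sin(θ/2), cos(θ/2)]]; θ = 5.537, cos(θ/2) ≈ -0.931205, sin(θ/2) ≈ 0.364497.
With a = amp(|0⟩) = 1 and b = amp(|1⟩) = 0:
new amp(|0⟩) = (-0.931205)·a + (-0.364497i)·b = -0.9312
new amp(|1⟩) = (-0.364497i)·a + (-0.931205)·b = -0.3645i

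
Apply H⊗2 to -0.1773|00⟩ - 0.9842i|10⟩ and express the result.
(-0.08865 - 0.4921i)|00⟩ + (-0.08865 - 0.4921i)|01⟩ + (-0.08865 + 0.4921i)|10⟩ + (-0.08865 + 0.4921i)|11⟩

H⊗2 gives amp(|y⟩) = (1/2) Σ_x (−1)^(x·y) amp(|x⟩), where x·y is the number of positions in which both x and y have a 1.
|00⟩: (-0.1773 - 0.9842i)/2 = (-0.08865 - 0.4921i)
|01⟩: (-0.1773 - 0.9842i)/2 = (-0.08865 - 0.4921i)
|10⟩: (-0.1773 + 0.9842i)/2 = (-0.08865 + 0.4921i)
|11⟩: (-0.1773 + 0.9842i)/2 = (-0.08865 + 0.4921i)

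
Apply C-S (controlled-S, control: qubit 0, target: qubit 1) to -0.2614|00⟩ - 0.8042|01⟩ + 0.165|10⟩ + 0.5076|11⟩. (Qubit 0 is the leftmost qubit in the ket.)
-0.2614|00⟩ - 0.8042|01⟩ + 0.165|10⟩ + 0.5076i|11⟩

C-S leaves the control-|0⟩ kets |00⟩, |01⟩ unchanged and applies S to qubit 1 on the control-|1⟩ pair (|10⟩, |11⟩).
S = [[1, 0], [0, i]].
With a = amp(|10⟩) = 0.165 and b = amp(|11⟩) = 0.5076:
new amp(|10⟩) = (1)·a = 0.165
new amp(|11⟩) = (i)·b = 0.5076i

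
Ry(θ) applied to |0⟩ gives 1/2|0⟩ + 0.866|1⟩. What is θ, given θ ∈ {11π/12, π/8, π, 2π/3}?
2π/3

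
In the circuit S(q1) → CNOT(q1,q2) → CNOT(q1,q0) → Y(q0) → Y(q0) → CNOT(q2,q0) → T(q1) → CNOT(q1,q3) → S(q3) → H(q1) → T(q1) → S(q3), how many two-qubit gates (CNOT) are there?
4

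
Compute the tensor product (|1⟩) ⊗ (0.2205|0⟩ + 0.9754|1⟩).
0.2205|10⟩ + 0.9754|11⟩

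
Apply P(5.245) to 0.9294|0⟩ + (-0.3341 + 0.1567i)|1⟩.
0.9294|0⟩ + (-0.03466 + 0.3674i)|1⟩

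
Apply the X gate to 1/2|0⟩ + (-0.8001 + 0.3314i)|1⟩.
(-0.8001 + 0.3314i)|0⟩ + 1/2|1⟩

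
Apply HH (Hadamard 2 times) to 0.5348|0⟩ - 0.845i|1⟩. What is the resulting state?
0.5348|0⟩ - 0.845i|1⟩

H² = I, so an even number of Hadamards cancels: H^2 = I and the state is unchanged.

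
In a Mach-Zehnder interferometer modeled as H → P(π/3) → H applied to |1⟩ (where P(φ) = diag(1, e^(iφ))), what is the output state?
(0.25 - 0.433i)|0⟩ + (0.75 + 0.433i)|1⟩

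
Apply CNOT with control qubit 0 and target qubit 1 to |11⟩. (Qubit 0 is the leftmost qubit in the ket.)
|10⟩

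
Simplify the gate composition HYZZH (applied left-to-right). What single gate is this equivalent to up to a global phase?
Y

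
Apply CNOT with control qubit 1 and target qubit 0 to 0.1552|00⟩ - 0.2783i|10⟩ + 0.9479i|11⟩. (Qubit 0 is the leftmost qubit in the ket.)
0.1552|00⟩ + 0.9479i|01⟩ - 0.2783i|10⟩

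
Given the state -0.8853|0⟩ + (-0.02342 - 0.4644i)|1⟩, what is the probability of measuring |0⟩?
0.7838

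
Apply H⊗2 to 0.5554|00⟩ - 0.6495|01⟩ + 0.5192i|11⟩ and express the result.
(-0.04705 + 0.2596i)|00⟩ + (0.6025 - 0.2596i)|01⟩ + (-0.04705 - 0.2596i)|10⟩ + (0.6025 + 0.2596i)|11⟩

H⊗2 gives amp(|y⟩) = (1/2) Σ_x (−1)^(x·y) amp(|x⟩), where x·y is the number of positions in which both x and y have a 1.
|00⟩: (0.5554 - 0.6495 + 0.5192i)/2 = (-0.04705 + 0.2596i)
|01⟩: (0.5554 + 0.6495 - 0.5192i)/2 = (0.6025 - 0.2596i)
|10⟩: (0.5554 - 0.6495 - 0.5192i)/2 = (-0.04705 - 0.2596i)
|11⟩: (0.5554 + 0.6495 + 0.5192i)/2 = (0.6025 + 0.2596i)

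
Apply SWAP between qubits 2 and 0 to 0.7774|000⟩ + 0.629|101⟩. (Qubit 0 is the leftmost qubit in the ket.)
0.7774|000⟩ + 0.629|101⟩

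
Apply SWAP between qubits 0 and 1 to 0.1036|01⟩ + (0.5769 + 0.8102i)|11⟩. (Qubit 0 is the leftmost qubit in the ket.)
0.1036|10⟩ + (0.5769 + 0.8102i)|11⟩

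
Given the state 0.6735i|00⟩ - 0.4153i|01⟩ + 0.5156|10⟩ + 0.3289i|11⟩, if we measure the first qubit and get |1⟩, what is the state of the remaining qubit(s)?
0.8431|0⟩ + 0.5378i|1⟩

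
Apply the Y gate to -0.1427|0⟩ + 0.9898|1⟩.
-0.9898i|0⟩ - 0.1427i|1⟩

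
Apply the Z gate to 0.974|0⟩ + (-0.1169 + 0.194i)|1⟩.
0.974|0⟩ + (0.1169 - 0.194i)|1⟩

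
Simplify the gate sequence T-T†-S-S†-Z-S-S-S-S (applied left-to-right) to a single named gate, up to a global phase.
Z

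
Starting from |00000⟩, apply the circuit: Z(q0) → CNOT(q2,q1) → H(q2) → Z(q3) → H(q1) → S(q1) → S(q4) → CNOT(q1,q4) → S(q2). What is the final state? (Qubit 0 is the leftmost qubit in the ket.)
1/2|00000⟩ + (1/2)i|00100⟩ + (1/2)i|01001⟩ - 1/2|01101⟩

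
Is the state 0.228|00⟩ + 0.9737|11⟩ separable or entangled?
Entangled

Writing the state as a|00⟩ + b|01⟩ + c|10⟩ + d|11⟩, it is a product state iff ad − bc = 0.
Here (a, b, c, d) = (0.228, 0, 0, 0.9737): ad − bc = (0.228)(0.9737) − (0)(0) = 0.222 ≠ 0, so the state is entangled.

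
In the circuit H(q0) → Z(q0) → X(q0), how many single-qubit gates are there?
3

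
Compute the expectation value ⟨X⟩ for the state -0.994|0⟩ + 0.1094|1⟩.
-0.2175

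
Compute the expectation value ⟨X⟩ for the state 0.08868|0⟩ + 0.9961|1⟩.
0.1767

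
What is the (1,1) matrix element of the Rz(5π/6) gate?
(0.2588 + 0.9659i)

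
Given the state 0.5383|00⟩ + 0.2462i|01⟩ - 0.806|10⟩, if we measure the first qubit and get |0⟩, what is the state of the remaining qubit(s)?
0.9094|0⟩ + 0.4159i|1⟩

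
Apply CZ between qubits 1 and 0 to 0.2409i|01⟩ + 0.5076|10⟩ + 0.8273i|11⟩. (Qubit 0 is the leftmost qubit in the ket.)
0.2409i|01⟩ + 0.5076|10⟩ - 0.8273i|11⟩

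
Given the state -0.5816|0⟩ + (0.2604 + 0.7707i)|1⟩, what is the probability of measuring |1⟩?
0.6618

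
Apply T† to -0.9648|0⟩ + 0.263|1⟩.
-0.9648|0⟩ + (0.186 - 0.186i)|1⟩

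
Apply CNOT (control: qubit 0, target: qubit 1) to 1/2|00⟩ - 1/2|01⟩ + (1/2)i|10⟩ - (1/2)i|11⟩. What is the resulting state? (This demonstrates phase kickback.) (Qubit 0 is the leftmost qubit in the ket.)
1/2|00⟩ - 1/2|01⟩ - (1/2)i|10⟩ + (1/2)i|11⟩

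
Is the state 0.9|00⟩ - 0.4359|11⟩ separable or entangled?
Entangled

Writing the state as a|00⟩ + b|01⟩ + c|10⟩ + d|11⟩, it is a product state iff ad − bc = 0.
Here (a, b, c, d) = (0.9, 0, 0, -0.4359): ad − bc = (0.9)(-0.4359) − (0)(0) = -0.3923 ≠ 0, so the state is entangled.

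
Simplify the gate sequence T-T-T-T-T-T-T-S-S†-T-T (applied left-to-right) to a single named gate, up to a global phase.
T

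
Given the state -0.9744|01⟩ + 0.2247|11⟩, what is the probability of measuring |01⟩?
0.9495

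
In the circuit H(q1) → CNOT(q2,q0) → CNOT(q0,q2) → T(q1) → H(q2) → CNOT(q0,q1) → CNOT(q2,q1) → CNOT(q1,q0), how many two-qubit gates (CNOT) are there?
5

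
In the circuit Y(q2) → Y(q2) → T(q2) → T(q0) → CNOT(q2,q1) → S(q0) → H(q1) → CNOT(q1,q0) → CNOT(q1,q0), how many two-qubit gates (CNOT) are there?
3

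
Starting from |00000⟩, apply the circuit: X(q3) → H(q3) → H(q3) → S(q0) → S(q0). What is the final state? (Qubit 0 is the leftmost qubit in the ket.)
|00010⟩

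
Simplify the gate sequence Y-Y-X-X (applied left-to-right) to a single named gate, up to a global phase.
I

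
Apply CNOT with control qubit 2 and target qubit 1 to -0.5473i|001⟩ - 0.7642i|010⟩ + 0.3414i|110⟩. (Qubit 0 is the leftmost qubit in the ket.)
-0.7642i|010⟩ - 0.5473i|011⟩ + 0.3414i|110⟩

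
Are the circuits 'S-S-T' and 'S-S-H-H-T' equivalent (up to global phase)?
Yes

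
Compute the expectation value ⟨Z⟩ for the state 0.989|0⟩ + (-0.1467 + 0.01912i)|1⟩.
0.9562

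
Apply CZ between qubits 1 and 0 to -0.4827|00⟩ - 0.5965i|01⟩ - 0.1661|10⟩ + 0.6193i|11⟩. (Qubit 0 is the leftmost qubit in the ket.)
-0.4827|00⟩ - 0.5965i|01⟩ - 0.1661|10⟩ - 0.6193i|11⟩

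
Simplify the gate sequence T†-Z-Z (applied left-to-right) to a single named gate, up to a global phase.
T†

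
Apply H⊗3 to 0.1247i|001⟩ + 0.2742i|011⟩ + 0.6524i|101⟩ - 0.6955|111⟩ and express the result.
(-0.2459 + 0.3717i)|000⟩ + (0.2459 - 0.3717i)|001⟩ + (0.2459 + 0.1778i)|010⟩ + (-0.2459 - 0.1778i)|011⟩ + (0.2459 - 0.08963i)|100⟩ + (-0.2459 + 0.08963i)|101⟩ + (-0.2459 - 0.2835i)|110⟩ + (0.2459 + 0.2835i)|111⟩

H⊗3 gives amp(|y⟩) = (1/2√2) Σ_x (−1)^(x·y) amp(|x⟩), where x·y is the number of positions in which both x and y have a 1.
|000⟩: (0.1247i + 0.2742i + 0.6524i - 0.6955)/(2√2) = (-0.2459 + 0.3717i)
|001⟩: (-0.1247i - 0.2742i - 0.6524i + 0.6955)/(2√2) = (0.2459 - 0.3717i)
|010⟩: (0.1247i - 0.2742i + 0.6524i + 0.6955)/(2√2) = (0.2459 + 0.1778i)
|011⟩: (-0.1247i + 0.2742i - 0.6524i - 0.6955)/(2√2) = (-0.2459 - 0.1778i)
|100⟩: (0.1247i + 0.2742i - 0.6524i + 0.6955)/(2√2) = (0.2459 - 0.08963i)
|101⟩: (-0.1247i - 0.2742i + 0.6524i - 0.6955)/(2√2) = (-0.2459 + 0.08963i)
|110⟩: (0.1247i - 0.2742i - 0.6524i - 0.6955)/(2√2) = (-0.2459 - 0.2835i)
|111⟩: (-0.1247i + 0.2742i + 0.6524i + 0.6955)/(2√2) = (0.2459 + 0.2835i)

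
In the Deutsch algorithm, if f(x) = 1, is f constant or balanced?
Constant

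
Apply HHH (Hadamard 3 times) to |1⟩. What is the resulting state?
1/√2|0⟩ - 1/√2|1⟩

H² = I, so H^3 = H: a single Hadamard. With (a, b) = (0, 1), H gives ((a + b)/√2, (a − b)/√2) = (1/√2, -1/√2).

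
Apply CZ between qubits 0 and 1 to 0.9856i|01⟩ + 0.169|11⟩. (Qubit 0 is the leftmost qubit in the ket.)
0.9856i|01⟩ - 0.169|11⟩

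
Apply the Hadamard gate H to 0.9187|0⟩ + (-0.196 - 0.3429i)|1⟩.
(0.511 - 0.2425i)|0⟩ + (0.7882 + 0.2425i)|1⟩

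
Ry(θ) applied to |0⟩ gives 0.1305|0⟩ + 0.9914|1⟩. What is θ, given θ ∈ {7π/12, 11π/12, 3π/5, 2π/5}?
11π/12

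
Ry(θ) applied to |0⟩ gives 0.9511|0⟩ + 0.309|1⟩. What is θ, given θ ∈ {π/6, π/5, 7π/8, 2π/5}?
π/5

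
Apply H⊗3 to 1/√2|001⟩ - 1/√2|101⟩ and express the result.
1/2|100⟩ - 1/2|101⟩ + 1/2|110⟩ - 1/2|111⟩

H⊗3 gives amp(|y⟩) = (1/2√2) Σ_x (−1)^(x·y) amp(|x⟩), where x·y is the number of positions in which both x and y have a 1.
|000⟩: (1/√2 - 1/√2)/(2√2) = 0
|001⟩: (-1/√2 + 1/√2)/(2√2) = 0
|010⟩: (1/√2 - 1/√2)/(2√2) = 0
|011⟩: (-1/√2 + 1/√2)/(2√2) = 0
|100⟩: (1/√2 + 1/√2)/(2√2) = 1/2
|101⟩: (-1/√2 - 1/√2)/(2√2) = -1/2
|110⟩: (1/√2 + 1/√2)/(2√2) = 1/2
|111⟩: (-1/√2 - 1/√2)/(2√2) = -1/2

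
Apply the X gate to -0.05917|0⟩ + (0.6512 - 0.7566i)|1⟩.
(0.6512 - 0.7566i)|0⟩ - 0.05917|1⟩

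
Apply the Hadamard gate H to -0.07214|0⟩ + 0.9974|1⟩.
0.6543|0⟩ - 0.7563|1⟩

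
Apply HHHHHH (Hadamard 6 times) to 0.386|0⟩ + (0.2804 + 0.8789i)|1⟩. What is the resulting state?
0.386|0⟩ + (0.2804 + 0.8789i)|1⟩

H² = I, so an even number of Hadamards cancels: H^6 = I and the state is unchanged.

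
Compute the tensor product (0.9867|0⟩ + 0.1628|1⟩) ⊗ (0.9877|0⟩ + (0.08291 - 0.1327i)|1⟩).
0.9746|00⟩ + (0.08181 - 0.1309i)|01⟩ + 0.1608|10⟩ + (0.0135 - 0.0216i)|11⟩

amp(|b₁b₂…⟩) = product of the factor amplitudes for bits b₁, b₂, …; only kets whose every factor amplitude is nonzero survive.
|00⟩: (0.9867)(0.9877) = 0.9746
|01⟩: (0.9867)(0.08291 - 0.1327i) = (0.08181 - 0.1309i)
|10⟩: (0.1628)(0.9877) = 0.1608
|11⟩: (0.1628)(0.08291 - 0.1327i) = (0.0135 - 0.0216i)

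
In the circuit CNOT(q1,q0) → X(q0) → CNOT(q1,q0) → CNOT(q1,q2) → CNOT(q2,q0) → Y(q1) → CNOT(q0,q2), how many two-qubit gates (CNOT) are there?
5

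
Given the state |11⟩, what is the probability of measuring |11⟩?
1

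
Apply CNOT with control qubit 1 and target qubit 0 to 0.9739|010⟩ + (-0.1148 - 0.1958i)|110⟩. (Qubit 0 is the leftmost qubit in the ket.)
(-0.1148 - 0.1958i)|010⟩ + 0.9739|110⟩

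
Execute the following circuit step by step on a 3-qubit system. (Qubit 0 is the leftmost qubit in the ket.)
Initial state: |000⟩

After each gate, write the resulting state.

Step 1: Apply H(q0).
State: 1/√2|000⟩ + 1/√2|100⟩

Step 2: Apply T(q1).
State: 1/√2|000⟩ + 1/√2|100⟩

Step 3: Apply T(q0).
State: 1/√2|000⟩ + (1/2 + (1/2)i)|100⟩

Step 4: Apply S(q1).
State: 1/√2|000⟩ + (1/2 + (1/2)i)|100⟩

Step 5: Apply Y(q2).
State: (1/√2)i|001⟩ + (-1/2 + (1/2)i)|101⟩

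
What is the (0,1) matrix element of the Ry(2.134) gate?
-0.8758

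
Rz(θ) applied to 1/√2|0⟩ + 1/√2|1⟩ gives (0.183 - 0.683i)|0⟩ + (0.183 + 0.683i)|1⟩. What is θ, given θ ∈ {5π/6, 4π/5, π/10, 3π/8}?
5π/6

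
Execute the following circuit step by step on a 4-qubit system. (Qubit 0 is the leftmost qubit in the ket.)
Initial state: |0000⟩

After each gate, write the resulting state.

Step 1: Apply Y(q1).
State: i|0100⟩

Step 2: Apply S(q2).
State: i|0100⟩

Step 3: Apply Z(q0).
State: i|0100⟩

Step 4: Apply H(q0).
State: (1/√2)i|0100⟩ + (1/√2)i|1100⟩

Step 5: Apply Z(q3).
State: (1/√2)i|0100⟩ + (1/√2)i|1100⟩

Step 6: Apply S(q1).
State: -1/√2|0100⟩ - 1/√2|1100⟩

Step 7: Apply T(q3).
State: -1/√2|0100⟩ - 1/√2|1100⟩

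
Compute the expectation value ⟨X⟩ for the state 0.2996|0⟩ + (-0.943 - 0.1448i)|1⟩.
-0.565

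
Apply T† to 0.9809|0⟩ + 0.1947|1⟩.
0.9809|0⟩ + (0.1377 - 0.1377i)|1⟩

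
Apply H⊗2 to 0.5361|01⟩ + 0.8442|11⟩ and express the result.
0.6902|00⟩ - 0.6902|01⟩ - 0.1541|10⟩ + 0.1541|11⟩

H⊗2 gives amp(|y⟩) = (1/2) Σ_x (−1)^(x·y) amp(|x⟩), where x·y is the number of positions in which both x and y have a 1.
|00⟩: (0.5361 + 0.8442)/2 = 0.6902
|01⟩: (-0.5361 - 0.8442)/2 = -0.6902
|10⟩: (0.5361 - 0.8442)/2 = -0.1541
|11⟩: (-0.5361 + 0.8442)/2 = 0.1541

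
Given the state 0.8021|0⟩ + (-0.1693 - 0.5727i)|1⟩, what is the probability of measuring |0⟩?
0.6434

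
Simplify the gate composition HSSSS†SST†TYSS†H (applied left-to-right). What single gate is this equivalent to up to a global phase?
Y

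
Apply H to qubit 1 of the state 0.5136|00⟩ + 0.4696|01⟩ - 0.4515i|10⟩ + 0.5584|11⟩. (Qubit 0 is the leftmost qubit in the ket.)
0.6952|00⟩ + 0.03111|01⟩ + (0.3948 - 0.3193i)|10⟩ + (-0.3948 - 0.3193i)|11⟩

H on qubit 1 mixes each pair of kets that differ only in qubit 1: amplitudes (a, b) of (|…0…⟩, |…1…⟩) become ((a + b)/√2, (a − b)/√2). Kets absent from the input have amplitude 0.
(|00⟩, |01⟩): (a, b) = (0.5136, 0.4696) → (0.6952, 0.03111)
(|10⟩, |11⟩): (a, b) = (-0.4515i, 0.5584) → ((0.3948 - 0.3193i), (-0.3948 - 0.3193i))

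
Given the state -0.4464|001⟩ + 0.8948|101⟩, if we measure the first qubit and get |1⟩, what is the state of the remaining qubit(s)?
|01⟩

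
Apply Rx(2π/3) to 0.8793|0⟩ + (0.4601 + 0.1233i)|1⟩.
(0.5464 - 0.3985i)|0⟩ + (0.2301 - 0.6998i)|1⟩

Rx(2π/3) = [[cos(θ/2), −i·sin(θ/2)], [−i·sin(θ/2), cos(θ/2)]]; θ = 2π/3, cos(θ/2) ≈ 0.5, sin(θ/2) ≈ 0.866025.
With a = amp(|0⟩) = 0.8793 and b = amp(|1⟩) = (0.4601 + 0.1233i):
new amp(|0⟩) = (0.5)·a + (-0.866025i)·b = (0.5464 - 0.3985i)
new amp(|1⟩) = (-0.866025i)·a + (0.5)·b = (0.2301 - 0.6998i)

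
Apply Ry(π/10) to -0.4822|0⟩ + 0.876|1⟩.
-0.6133|0⟩ + 0.7898|1⟩

Ry(π/10) = [[cos(θ/2), −sin(θ/2)], [sin(θ/2), cos(θ/2)]]; θ = π/10, cos(θ/2) ≈ 0.987688, sin(θ/2) ≈ 0.156434.
With a = amp(|0⟩) = -0.4822 and b = amp(|1⟩) = 0.876:
new amp(|0⟩) = (0.987688)·a + (-0.156434)·b = -0.6133
new amp(|1⟩) = (0.156434)·a + (0.987688)·b = 0.7898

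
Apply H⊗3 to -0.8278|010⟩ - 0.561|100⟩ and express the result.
-0.491|000⟩ - 0.491|001⟩ + 0.09433|010⟩ + 0.09433|011⟩ - 0.09433|100⟩ - 0.09433|101⟩ + 0.491|110⟩ + 0.491|111⟩

H⊗3 gives amp(|y⟩) = (1/2√2) Σ_x (−1)^(x·y) amp(|x⟩), where x·y is the number of positions in which both x and y have a 1.
|000⟩: (-0.8278 - 0.561)/(2√2) = -0.491
|001⟩: (-0.8278 - 0.561)/(2√2) = -0.491
|010⟩: (0.8278 - 0.561)/(2√2) = 0.09433
|011⟩: (0.8278 - 0.561)/(2√2) = 0.09433
|100⟩: (-0.8278 + 0.561)/(2√2) = -0.09433
|101⟩: (-0.8278 + 0.561)/(2√2) = -0.09433
|110⟩: (0.8278 + 0.561)/(2√2) = 0.491
|111⟩: (0.8278 + 0.561)/(2√2) = 0.491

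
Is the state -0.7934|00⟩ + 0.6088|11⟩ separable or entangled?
Entangled

Writing the state as a|00⟩ + b|01⟩ + c|10⟩ + d|11⟩, it is a product state iff ad − bc = 0.
Here (a, b, c, d) = (-0.7934, 0, 0, 0.6088): ad − bc = (-0.7934)(0.6088) − (0)(0) = -0.483 ≠ 0, so the state is entangled.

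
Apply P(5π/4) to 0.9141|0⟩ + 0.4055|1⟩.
0.9141|0⟩ + (-0.2867 - 0.2867i)|1⟩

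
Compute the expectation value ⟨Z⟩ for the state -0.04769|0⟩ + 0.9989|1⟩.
-0.9955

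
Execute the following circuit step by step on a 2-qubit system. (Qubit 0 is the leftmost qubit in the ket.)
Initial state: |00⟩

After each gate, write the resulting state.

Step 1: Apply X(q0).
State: |10⟩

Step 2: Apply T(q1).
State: |10⟩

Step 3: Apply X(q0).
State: |00⟩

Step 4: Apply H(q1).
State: 1/√2|00⟩ + 1/√2|01⟩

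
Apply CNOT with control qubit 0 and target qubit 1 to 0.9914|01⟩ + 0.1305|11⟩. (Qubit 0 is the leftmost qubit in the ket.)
0.9914|01⟩ + 0.1305|10⟩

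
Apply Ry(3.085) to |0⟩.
0.02829|0⟩ + 0.9996|1⟩

Ry(3.085) = [[cos(θ/2), −sin(θ/2)], [sin(θ/2), cos(θ/2)]]; θ = 3.085, cos(θ/2) ≈ 0.0282926, sin(θ/2) ≈ 0.9996.
With a = amp(|0⟩) = 1 and b = amp(|1⟩) = 0:
new amp(|0⟩) = (0.0282926)·a + (-0.9996)·b = 0.02829
new amp(|1⟩) = (0.9996)·a + (0.0282926)·b = 0.9996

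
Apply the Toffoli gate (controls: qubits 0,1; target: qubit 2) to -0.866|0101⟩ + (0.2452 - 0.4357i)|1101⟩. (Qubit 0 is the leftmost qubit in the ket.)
-0.866|0101⟩ + (0.2452 - 0.4357i)|1111⟩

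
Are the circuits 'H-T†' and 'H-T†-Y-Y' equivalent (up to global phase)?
Yes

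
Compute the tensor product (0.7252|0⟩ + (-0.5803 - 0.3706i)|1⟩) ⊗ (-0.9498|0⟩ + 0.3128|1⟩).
-0.6888|00⟩ + 0.2268|01⟩ + (0.5512 + 0.352i)|10⟩ + (-0.1815 - 0.1159i)|11⟩

amp(|b₁b₂…⟩) = product of the factor amplitudes for bits b₁, b₂, …; only kets whose every factor amplitude is nonzero survive.
|00⟩: (0.7252)(-0.9498) = -0.6888
|01⟩: (0.7252)(0.3128) = 0.2268
|10⟩: (-0.5803 - 0.3706i)(-0.9498) = (0.5512 + 0.352i)
|11⟩: (-0.5803 - 0.3706i)(0.3128) = (-0.1815 - 0.1159i)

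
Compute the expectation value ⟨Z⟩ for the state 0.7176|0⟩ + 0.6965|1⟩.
0.02984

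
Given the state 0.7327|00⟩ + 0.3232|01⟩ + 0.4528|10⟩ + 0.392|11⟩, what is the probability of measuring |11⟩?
0.1537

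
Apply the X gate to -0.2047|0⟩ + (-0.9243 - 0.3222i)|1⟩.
(-0.9243 - 0.3222i)|0⟩ - 0.2047|1⟩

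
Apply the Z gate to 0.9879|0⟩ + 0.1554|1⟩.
0.9879|0⟩ - 0.1554|1⟩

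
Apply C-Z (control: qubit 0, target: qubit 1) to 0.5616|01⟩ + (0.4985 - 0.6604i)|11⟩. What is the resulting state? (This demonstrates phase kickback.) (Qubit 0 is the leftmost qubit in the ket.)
0.5616|01⟩ + (-0.4985 + 0.6604i)|11⟩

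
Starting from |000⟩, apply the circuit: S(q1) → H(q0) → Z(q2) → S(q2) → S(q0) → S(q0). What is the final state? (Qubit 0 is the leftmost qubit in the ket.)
1/√2|000⟩ - 1/√2|100⟩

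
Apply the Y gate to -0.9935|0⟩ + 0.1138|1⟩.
-0.1138i|0⟩ - 0.9935i|1⟩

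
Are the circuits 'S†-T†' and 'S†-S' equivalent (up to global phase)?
No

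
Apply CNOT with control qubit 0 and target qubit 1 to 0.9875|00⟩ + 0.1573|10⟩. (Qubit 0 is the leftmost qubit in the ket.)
0.9875|00⟩ + 0.1573|11⟩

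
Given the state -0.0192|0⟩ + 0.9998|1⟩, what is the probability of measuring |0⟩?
0.0003686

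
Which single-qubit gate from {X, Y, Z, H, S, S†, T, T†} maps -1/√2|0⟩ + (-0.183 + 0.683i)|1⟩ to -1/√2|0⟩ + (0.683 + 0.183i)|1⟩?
S†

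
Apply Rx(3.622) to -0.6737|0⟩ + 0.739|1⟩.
(0.1603 - 0.7178i)|0⟩ + (-0.1758 + 0.6544i)|1⟩

Rx(3.622) = [[cos(θ/2), −i·sin(θ/2)], [−i·sin(θ/2), cos(θ/2)]]; θ = 3.622, cos(θ/2) ≈ -0.2379, sin(θ/2) ≈ 0.97129.
With a = amp(|0⟩) = -0.6737 and b = amp(|1⟩) = 0.739:
new amp(|0⟩) = (-0.2379)·a + (-0.97129i)·b = (0.1603 - 0.7178i)
new amp(|1⟩) = (-0.97129i)·a + (-0.2379)·b = (-0.1758 + 0.6544i)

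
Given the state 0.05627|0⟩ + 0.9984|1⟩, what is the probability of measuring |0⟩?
0.003166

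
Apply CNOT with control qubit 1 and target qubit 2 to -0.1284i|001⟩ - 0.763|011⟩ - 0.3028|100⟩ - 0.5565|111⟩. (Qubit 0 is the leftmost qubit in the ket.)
-0.1284i|001⟩ - 0.763|010⟩ - 0.3028|100⟩ - 0.5565|110⟩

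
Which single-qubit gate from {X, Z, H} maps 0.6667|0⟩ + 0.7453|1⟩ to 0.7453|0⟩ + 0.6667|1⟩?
X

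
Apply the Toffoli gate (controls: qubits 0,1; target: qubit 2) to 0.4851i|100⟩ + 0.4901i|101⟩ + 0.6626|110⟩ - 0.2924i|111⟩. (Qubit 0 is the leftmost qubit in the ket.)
0.4851i|100⟩ + 0.4901i|101⟩ - 0.2924i|110⟩ + 0.6626|111⟩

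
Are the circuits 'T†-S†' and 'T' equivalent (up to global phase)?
No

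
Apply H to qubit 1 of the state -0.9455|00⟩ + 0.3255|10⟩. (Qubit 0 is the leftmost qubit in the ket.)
-0.6686|00⟩ - 0.6686|01⟩ + 0.2302|10⟩ + 0.2302|11⟩

H on qubit 1 mixes each pair of kets that differ only in qubit 1: amplitudes (a, b) of (|…0…⟩, |…1…⟩) become ((a + b)/√2, (a − b)/√2). Kets absent from the input have amplitude 0.
(|00⟩, |01⟩): (a, b) = (-0.9455, 0) → (-0.6686, -0.6686)
(|10⟩, |11⟩): (a, b) = (0.3255, 0) → (0.2302, 0.2302)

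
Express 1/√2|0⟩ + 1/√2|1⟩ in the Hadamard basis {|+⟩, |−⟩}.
|+⟩

With |ψ⟩ = α|0⟩ + β|1⟩, the Hadamard-basis coefficients are ⟨+|ψ⟩ = (α + β)/√2 and ⟨−|ψ⟩ = (α − β)/√2.
Here α = 1/√2, β = 1/√2: (α + β)/√2 = 1, (α − β)/√2 = 0.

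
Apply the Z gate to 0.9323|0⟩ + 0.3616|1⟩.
0.9323|0⟩ - 0.3616|1⟩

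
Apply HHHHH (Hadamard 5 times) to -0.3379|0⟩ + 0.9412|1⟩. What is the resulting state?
0.4266|0⟩ - 0.9045|1⟩

H² = I, so H^5 = H: a single Hadamard. With (a, b) = (-0.3379, 0.9412), H gives ((a + b)/√2, (a − b)/√2) = (0.4266, -0.9045).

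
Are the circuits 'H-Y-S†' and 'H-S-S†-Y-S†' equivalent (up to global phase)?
Yes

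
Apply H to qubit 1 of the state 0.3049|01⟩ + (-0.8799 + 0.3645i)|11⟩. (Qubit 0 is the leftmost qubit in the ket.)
0.2156|00⟩ - 0.2156|01⟩ + (-0.6222 + 0.2577i)|10⟩ + (0.6222 - 0.2577i)|11⟩

H on qubit 1 mixes each pair of kets that differ only in qubit 1: amplitudes (a, b) of (|…0…⟩, |…1…⟩) become ((a + b)/√2, (a − b)/√2). Kets absent from the input have amplitude 0.
(|00⟩, |01⟩): (a, b) = (0, 0.3049) → (0.2156, -0.2156)
(|10⟩, |11⟩): (a, b) = (0, (-0.8799 + 0.3645i)) → ((-0.6222 + 0.2577i), (0.6222 - 0.2577i))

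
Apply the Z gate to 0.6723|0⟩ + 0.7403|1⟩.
0.6723|0⟩ - 0.7403|1⟩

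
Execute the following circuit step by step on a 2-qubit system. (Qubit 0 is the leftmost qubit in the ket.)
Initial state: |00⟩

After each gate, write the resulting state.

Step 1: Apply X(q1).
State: |01⟩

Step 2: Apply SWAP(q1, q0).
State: |10⟩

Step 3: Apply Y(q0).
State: -i|00⟩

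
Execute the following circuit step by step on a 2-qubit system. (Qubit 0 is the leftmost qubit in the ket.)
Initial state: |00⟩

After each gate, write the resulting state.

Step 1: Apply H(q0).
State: 1/√2|00⟩ + 1/√2|10⟩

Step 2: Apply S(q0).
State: 1/√2|00⟩ + (1/√2)i|10⟩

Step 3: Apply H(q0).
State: (1/2 + (1/2)i)|00⟩ + (1/2 - (1/2)i)|10⟩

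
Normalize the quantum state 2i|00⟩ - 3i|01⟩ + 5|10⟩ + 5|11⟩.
0.252i|00⟩ - (1/√7)i|01⟩ + 0.6299|10⟩ + 0.6299|11⟩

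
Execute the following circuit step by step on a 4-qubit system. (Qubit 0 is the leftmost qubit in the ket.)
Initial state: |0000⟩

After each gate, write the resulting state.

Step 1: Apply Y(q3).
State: i|0001⟩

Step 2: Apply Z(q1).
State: i|0001⟩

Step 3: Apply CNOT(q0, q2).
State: i|0001⟩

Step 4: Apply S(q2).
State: i|0001⟩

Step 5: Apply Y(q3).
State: |0000⟩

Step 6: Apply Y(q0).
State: i|1000⟩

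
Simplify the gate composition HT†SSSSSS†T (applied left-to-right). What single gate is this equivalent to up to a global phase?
H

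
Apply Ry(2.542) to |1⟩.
-0.9554|0⟩ + 0.2953|1⟩

Ry(2.542) = [[cos(θ/2), −sin(θ/2)], [sin(θ/2), cos(θ/2)]]; θ = 2.542, cos(θ/2) ≈ 0.295326, sin(θ/2) ≈ 0.955397.
With a = amp(|0⟩) = 0 and b = amp(|1⟩) = 1:
new amp(|0⟩) = (0.295326)·a + (-0.955397)·b = -0.9554
new amp(|1⟩) = (0.955397)·a + (0.295326)·b = 0.2953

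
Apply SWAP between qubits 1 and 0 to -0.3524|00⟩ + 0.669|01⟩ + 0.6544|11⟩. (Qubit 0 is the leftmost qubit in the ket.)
-0.3524|00⟩ + 0.669|10⟩ + 0.6544|11⟩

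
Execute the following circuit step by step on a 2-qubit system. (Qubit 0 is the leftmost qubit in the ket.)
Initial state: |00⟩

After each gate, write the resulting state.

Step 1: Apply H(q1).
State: 1/√2|00⟩ + 1/√2|01⟩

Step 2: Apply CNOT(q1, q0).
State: 1/√2|00⟩ + 1/√2|11⟩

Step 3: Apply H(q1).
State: 1/2|00⟩ + 1/2|01⟩ + 1/2|10⟩ - 1/2|11⟩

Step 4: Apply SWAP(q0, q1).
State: 1/2|00⟩ + 1/2|01⟩ + 1/2|10⟩ - 1/2|11⟩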